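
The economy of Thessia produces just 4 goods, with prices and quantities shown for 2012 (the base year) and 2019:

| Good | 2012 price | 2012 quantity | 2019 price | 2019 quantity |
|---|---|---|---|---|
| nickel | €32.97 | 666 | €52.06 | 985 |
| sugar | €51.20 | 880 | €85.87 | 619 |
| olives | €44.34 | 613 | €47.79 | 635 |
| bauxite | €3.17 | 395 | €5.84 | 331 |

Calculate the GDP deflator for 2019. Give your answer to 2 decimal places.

Nominal GDP 2019 = 52.06·985 + 85.87·619 + 47.79·635 + 5.84·331 = 136712.32.
Real GDP 2019 (at 2012 prices) = 32.97·985 + 51.20·619 + 44.34·635 + 3.17·331 = 93373.42.
Deflator = Nominal/Real × 100 = 136712.32/93373.42 × 100 = 146.415.

146.41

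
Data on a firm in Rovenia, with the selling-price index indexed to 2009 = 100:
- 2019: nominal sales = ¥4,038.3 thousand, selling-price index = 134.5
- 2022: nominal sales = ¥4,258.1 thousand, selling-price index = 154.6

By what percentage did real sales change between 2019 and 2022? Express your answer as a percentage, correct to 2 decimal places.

-8.27%

Real sales 2019 = 4038.3 / 1.345 = 3002.45.
Real sales 2022 = 4258.1 / 1.546 = 2754.27.
Real growth = 2754.27 / 3002.45 − 1 = -0.0827.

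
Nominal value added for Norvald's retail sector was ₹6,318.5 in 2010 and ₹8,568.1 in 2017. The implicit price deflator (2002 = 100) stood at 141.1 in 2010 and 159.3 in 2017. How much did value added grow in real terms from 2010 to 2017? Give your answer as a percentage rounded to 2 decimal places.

20.11%

Deflate each year: 2010 → 6318.5/1.411 = 4478.03; 2017 → 8568.1/1.593 = 5378.59.
So real value added changed by 5378.59/4478.03 − 1 = 0.2011, i.e. 20.11%.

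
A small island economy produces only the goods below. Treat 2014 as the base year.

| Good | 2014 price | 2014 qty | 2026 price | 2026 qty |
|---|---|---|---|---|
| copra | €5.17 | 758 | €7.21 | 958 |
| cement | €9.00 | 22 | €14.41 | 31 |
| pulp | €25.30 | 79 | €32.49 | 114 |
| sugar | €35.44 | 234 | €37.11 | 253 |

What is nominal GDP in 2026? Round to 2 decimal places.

€20446.58

Nominal GDP 2026 = Σ (p_2026 × q_2026) = 7.21·958 + 14.41·31 + 32.49·114 + 37.11·253 = 20446.58.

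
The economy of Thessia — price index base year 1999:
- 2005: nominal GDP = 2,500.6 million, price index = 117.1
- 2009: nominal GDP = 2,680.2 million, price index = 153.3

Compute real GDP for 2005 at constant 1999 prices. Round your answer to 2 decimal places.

2,135.44 million

Real GDP = Nominal / (price index/100) = 2500.6 / 1.171 = 2135.44.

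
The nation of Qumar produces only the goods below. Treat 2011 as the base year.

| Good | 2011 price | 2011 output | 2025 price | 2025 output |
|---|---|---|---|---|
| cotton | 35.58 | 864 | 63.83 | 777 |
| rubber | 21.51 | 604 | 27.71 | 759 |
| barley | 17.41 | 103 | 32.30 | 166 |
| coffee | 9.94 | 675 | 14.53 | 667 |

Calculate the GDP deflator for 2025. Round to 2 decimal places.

160.18

Nominal GDP 2025 = 63.83·777 + 27.71·759 + 32.30·166 + 14.53·667 = 85681.11.
Real GDP 2025 (at 2011 prices) = 35.58·777 + 21.51·759 + 17.41·166 + 9.94·667 = 53491.79.
Deflator = Nominal/Real × 100 = 85681.11/53491.79 × 100 = 160.176.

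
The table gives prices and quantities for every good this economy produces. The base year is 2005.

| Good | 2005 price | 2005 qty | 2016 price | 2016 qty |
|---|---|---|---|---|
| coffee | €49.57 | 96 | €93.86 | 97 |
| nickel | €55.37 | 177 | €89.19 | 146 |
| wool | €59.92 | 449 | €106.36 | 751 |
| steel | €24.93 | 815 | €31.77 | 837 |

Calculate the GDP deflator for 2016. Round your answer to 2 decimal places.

163.28

Nominal GDP 2016 = 93.86·97 + 89.19·146 + 106.36·751 + 31.77·837 = 128594.01.
Real GDP 2016 (at 2005 prices) = 49.57·97 + 55.37·146 + 59.92·751 + 24.93·837 = 78758.64.
Deflator = Nominal/Real × 100 = 128594.01/78758.64 × 100 = 163.276.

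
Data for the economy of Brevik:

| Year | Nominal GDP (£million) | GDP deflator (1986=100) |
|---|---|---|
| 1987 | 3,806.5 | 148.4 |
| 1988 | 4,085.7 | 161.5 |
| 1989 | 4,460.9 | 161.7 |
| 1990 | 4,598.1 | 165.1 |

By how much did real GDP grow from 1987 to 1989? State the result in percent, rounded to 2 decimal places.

7.55%

Real GDP 1987 = 3806.5/1.484 = 2565.03.
Real GDP 1989 = 4460.9/1.617 = 2758.75.
Change = 2758.75/2565.03 − 1 = 0.0755.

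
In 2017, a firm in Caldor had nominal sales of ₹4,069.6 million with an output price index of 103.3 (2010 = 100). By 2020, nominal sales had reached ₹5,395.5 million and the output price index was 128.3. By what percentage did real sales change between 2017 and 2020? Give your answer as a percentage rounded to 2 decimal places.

6.75%

Deflate each year: 2017 → 4069.6/1.033 = 3939.59; 2020 → 5395.5/1.283 = 4205.38.
So real sales changed by 4205.38/3939.59 − 1 = 0.0675, i.e. 6.75%.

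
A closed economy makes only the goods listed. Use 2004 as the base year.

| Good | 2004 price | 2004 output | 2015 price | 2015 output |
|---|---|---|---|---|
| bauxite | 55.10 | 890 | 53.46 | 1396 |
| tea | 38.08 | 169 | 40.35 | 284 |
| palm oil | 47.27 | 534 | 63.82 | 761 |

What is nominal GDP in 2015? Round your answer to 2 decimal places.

Nominal GDP 2015 = Σ (p_2015 × q_2015) = 53.46·1396 + 40.35·284 + 63.82·761 = 134656.58.

134656.58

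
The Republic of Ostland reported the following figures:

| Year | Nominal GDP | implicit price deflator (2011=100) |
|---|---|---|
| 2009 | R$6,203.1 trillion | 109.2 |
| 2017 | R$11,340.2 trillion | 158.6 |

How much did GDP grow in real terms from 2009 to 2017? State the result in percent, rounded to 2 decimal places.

25.87%

Deflate each year: 2009 → 6203.1/1.092 = 5680.49; 2017 → 11340.2/1.586 = 7150.19.
So real GDP changed by 7150.19/5680.49 − 1 = 0.2587, i.e. 25.87%.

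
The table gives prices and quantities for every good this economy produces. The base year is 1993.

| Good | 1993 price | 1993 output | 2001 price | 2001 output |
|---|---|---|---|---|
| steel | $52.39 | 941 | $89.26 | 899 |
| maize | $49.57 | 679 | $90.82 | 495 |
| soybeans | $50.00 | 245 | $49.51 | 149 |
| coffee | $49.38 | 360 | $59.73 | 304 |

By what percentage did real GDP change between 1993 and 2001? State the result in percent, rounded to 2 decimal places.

-16.72%

Real GDP 1993 = Nominal GDP 1993 = 52.39·941 + 49.57·679 + 50.00·245 + 49.38·360 = 112983.82.
Real GDP 2001 (at 1993 prices) = 52.39·899 + 49.57·495 + 50.00·149 + 49.38·304 = 94097.28.
Real growth = 94097.28/112983.82 − 1 = -0.1672.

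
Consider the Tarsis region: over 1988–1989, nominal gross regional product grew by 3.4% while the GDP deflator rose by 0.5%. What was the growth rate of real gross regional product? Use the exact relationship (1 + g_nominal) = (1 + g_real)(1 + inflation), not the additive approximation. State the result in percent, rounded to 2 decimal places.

2.89%

(1 + g_nom) = (1 + g_real)(1 + π), so g_real = 1.0340 / 1.0050 − 1 = 0.02886.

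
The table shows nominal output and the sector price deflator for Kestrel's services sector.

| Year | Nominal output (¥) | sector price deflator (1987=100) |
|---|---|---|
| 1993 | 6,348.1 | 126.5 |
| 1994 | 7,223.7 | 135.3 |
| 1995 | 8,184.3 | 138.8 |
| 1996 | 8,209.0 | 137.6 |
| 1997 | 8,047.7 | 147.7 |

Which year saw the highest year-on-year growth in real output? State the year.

1994: real = 7223.7/1.353 = 5339.02; growth vs 1993 (5018.26) = 6.39%.
1995: real = 8184.3/1.388 = 5896.47; growth vs 1994 (5339.02) = 10.44%.
1996: real = 8209.0/1.376 = 5965.84; growth vs 1995 (5896.47) = 1.18%.
1997: real = 8047.7/1.477 = 5448.68; growth vs 1996 (5965.84) = -8.67%.

1995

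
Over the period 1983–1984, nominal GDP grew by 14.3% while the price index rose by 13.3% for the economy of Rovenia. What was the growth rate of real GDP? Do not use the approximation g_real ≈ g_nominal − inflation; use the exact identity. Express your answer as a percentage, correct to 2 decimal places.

(1 + g_nom) = (1 + g_real)(1 + π), so g_real = 1.1430 / 1.1330 − 1 = 0.00883.

0.88%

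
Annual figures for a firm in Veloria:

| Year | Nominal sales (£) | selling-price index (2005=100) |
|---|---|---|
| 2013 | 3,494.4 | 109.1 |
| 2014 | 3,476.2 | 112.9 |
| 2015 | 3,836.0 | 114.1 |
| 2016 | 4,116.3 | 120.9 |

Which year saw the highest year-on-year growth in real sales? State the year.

2014: real = 3476.2/1.129 = 3079.01; growth vs 2013 (3202.93) = -3.87%.
2015: real = 3836.0/1.141 = 3361.96; growth vs 2014 (3079.01) = 9.19%.
2016: real = 4116.3/1.209 = 3404.71; growth vs 2015 (3361.96) = 1.27%.

2015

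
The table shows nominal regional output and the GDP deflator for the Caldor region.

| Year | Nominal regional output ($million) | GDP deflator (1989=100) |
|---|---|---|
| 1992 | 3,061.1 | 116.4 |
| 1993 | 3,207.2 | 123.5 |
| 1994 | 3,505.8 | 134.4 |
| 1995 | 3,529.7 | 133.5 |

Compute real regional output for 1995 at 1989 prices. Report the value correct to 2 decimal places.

Real regional output 1995 = 3529.7 / 1.335 = 2643.97.

$2,643.97 million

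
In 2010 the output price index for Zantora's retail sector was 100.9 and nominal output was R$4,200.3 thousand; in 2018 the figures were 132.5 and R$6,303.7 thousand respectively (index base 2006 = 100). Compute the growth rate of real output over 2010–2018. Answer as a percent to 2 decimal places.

Real output 2010 = 4200.3 / 1.009 = 4162.83.
Real output 2018 = 6303.7 / 1.325 = 4757.51.
Real growth = 4757.51 / 4162.83 − 1 = 0.1429.

14.29%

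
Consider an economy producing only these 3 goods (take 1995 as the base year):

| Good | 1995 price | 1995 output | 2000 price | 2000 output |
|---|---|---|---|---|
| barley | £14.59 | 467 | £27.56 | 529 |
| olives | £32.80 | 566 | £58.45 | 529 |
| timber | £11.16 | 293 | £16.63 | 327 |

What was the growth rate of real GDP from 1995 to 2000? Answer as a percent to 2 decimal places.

0.25%

Real GDP 1995 = Nominal GDP 1995 = 14.59·467 + 32.80·566 + 11.16·293 = 28648.21.
Real GDP 2000 (at 1995 prices) = 14.59·529 + 32.80·529 + 11.16·327 = 28718.63.
Real growth = 28718.63/28648.21 − 1 = 0.0025.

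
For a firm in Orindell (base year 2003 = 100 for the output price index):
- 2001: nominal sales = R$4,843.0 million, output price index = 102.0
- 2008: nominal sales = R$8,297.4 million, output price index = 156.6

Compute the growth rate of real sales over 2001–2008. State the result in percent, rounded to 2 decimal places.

Deflate each year: 2001 → 4843.0/1.020 = 4748.04; 2008 → 8297.4/1.566 = 5298.47.
So real sales changed by 5298.47/4748.04 − 1 = 0.1159, i.e. 11.59%.

11.59%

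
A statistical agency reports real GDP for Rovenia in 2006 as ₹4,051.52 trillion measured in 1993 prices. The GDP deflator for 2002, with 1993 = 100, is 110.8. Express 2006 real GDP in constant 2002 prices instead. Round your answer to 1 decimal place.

Real GDP in 2002 prices = Real GDP in 1993 prices × (P_2002/P_1993) = 4051.52 × 1.108 = 4489.08.

₹4,489.1 trillion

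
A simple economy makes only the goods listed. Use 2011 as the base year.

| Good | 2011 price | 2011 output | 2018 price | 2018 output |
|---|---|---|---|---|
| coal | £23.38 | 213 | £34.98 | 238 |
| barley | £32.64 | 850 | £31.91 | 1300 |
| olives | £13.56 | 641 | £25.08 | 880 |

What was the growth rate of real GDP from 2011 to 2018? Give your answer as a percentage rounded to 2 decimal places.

44.70%

Real GDP 2011 = Nominal GDP 2011 = 23.38·213 + 32.64·850 + 13.56·641 = 41415.90.
Real GDP 2018 (at 2011 prices) = 23.38·238 + 32.64·1300 + 13.56·880 = 59929.24.
Real growth = 59929.24/41415.90 − 1 = 0.4470.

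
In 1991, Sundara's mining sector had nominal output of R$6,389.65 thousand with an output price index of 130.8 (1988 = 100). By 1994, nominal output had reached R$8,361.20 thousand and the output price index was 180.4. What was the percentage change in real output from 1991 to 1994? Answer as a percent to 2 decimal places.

-5.12%

Real output 1991 = 6389.65 / 1.308 = 4885.05.
Real output 1994 = 8361.20 / 1.804 = 4634.81.
Real growth = 4634.81 / 4885.05 − 1 = -0.0512.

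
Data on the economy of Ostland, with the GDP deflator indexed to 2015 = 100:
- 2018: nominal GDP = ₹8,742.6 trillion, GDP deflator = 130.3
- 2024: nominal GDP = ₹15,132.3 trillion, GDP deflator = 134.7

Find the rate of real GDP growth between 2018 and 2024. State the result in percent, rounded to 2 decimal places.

67.43%

Real GDP 2018 = 8742.6 / 1.303 = 6709.59.
Real GDP 2024 = 15132.3 / 1.347 = 11234.08.
Real growth = 11234.08 / 6709.59 − 1 = 0.6743.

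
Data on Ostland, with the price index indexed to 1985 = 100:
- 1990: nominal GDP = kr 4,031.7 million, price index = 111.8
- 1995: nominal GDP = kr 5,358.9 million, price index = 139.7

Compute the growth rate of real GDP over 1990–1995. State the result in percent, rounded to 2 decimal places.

6.37%

Real GDP 1990 = 4031.7 / 1.118 = 3606.17.
Real GDP 1995 = 5358.9 / 1.397 = 3836.01.
Real growth = 3836.01 / 3606.17 − 1 = 0.0637.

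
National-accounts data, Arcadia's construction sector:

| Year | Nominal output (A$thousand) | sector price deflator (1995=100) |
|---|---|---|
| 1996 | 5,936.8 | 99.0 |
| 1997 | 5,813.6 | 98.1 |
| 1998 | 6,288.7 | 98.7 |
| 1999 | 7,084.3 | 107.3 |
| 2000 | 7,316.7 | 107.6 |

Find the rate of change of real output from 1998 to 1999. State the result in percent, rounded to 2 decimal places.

3.62%

Real output 1998 = 6288.7/0.987 = 6371.53.
Real output 1999 = 7084.3/1.073 = 6602.33.
Change = 6602.33/6371.53 − 1 = 0.0362.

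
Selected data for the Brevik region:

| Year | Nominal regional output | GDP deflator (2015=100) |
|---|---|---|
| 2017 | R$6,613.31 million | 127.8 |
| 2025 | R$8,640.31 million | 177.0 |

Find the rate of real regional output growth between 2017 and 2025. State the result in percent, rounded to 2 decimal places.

-5.67%

Real regional output 2017 = 6613.31 / 1.278 = 5174.73.
Real regional output 2025 = 8640.31 / 1.770 = 4881.53.
Real growth = 4881.53 / 5174.73 − 1 = -0.0567.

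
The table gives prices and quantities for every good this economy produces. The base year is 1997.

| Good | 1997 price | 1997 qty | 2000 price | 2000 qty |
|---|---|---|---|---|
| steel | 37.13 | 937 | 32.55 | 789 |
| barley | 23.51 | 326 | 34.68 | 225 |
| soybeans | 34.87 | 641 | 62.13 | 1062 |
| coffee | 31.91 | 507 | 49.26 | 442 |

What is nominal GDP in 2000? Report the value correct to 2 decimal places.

Nominal GDP 2000 = Σ (p_2000 × q_2000) = 32.55·789 + 34.68·225 + 62.13·1062 + 49.26·442 = 121239.93.

121239.93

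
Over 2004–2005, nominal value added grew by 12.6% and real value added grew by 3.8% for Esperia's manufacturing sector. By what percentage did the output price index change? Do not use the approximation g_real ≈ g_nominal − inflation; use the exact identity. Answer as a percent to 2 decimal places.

(1 + g_nom) = (1 + g_real)(1 + π), so π = 1.1260 / 1.0380 − 1 = 0.08478.

8.48%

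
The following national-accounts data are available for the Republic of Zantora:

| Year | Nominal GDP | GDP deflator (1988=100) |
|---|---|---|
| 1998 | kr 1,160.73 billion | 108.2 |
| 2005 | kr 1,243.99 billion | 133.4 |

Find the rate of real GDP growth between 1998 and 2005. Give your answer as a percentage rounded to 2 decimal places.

-13.07%

Deflate each year: 1998 → 1160.73/1.082 = 1072.76; 2005 → 1243.99/1.334 = 932.53.
So real GDP changed by 932.53/1072.76 − 1 = -0.1307, i.e. -13.07%.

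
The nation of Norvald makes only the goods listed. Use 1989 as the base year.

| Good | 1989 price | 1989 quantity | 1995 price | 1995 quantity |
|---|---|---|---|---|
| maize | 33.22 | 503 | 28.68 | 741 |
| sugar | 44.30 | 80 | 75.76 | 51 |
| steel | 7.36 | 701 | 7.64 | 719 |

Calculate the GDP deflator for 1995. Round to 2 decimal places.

Nominal GDP 1995 = 28.68·741 + 75.76·51 + 7.64·719 = 30608.80.
Real GDP 1995 (at 1989 prices) = 33.22·741 + 44.30·51 + 7.36·719 = 32167.16.
Deflator = Nominal/Real × 100 = 30608.80/32167.16 × 100 = 95.155.

95.16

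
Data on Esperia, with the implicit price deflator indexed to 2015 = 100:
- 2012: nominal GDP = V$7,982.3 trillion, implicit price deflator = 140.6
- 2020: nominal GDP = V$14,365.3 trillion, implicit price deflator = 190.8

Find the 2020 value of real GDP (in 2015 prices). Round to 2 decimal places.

Real GDP = Nominal / (implicit price deflator/100) = 14365.3 / 1.908 = 7528.98.

V$7,528.98 trillion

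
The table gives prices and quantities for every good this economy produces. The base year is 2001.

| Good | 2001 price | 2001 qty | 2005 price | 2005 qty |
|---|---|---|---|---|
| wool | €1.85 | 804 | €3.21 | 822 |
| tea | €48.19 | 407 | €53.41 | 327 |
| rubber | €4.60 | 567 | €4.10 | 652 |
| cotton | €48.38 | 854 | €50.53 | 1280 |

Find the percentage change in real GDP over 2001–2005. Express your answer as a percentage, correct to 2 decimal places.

Real GDP 2001 = Nominal GDP 2001 = 1.85·804 + 48.19·407 + 4.60·567 + 48.38·854 = 65025.45.
Real GDP 2005 (at 2001 prices) = 1.85·822 + 48.19·327 + 4.60·652 + 48.38·1280 = 82204.43.
Real growth = 82204.43/65025.45 − 1 = 0.2642.

26.42%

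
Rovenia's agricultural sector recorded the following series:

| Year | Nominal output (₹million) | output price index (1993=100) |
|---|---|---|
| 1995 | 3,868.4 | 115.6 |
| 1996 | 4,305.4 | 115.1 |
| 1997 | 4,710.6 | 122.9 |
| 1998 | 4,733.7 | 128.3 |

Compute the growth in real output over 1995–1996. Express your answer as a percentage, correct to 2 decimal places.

Real output 1995 = 3868.4/1.156 = 3346.37.
Real output 1996 = 4305.4/1.151 = 3740.57.
Change = 3740.57/3346.37 − 1 = 0.1178.

11.78%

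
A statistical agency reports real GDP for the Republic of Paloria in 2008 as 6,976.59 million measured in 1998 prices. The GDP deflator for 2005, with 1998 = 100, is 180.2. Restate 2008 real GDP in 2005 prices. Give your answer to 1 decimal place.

12,571.8 million

Real GDP in 2005 prices = Real GDP in 1998 prices × (P_2005/P_1998) = 6976.59 × 1.802 = 12571.82.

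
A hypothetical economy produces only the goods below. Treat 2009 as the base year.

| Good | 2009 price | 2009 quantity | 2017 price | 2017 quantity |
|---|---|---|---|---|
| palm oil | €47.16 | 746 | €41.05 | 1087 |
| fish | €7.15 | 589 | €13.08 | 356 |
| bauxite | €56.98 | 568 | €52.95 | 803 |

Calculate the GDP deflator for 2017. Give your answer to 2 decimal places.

Nominal GDP 2017 = 41.05·1087 + 13.08·356 + 52.95·803 = 91796.68.
Real GDP 2017 (at 2009 prices) = 47.16·1087 + 7.15·356 + 56.98·803 = 99563.26.
Deflator = Nominal/Real × 100 = 91796.68/99563.26 × 100 = 92.199.

92.20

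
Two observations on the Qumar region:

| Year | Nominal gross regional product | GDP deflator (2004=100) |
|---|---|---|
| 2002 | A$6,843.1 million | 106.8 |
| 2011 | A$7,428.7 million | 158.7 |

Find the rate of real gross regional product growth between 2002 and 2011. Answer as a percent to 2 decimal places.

Real gross regional product 2002 = 6843.1 / 1.068 = 6407.40.
Real gross regional product 2011 = 7428.7 / 1.587 = 4680.97.
Real growth = 4680.97 / 6407.40 − 1 = -0.2694.

-26.94%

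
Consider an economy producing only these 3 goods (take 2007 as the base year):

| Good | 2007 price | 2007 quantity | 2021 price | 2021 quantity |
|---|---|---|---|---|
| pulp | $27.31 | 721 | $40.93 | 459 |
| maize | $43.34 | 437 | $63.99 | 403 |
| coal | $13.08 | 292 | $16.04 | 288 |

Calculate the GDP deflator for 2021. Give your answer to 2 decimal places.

Nominal GDP 2021 = 40.93·459 + 63.99·403 + 16.04·288 = 49194.36.
Real GDP 2021 (at 2007 prices) = 27.31·459 + 43.34·403 + 13.08·288 = 33768.35.
Deflator = Nominal/Real × 100 = 49194.36/33768.35 × 100 = 145.682.

145.68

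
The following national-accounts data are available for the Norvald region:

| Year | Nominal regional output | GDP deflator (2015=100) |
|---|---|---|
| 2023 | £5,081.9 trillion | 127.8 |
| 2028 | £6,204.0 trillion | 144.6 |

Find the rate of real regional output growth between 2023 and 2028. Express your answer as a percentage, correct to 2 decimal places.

7.90%

Deflate each year: 2023 → 5081.9/1.278 = 3976.45; 2028 → 6204.0/1.446 = 4290.46.
So real regional output changed by 4290.46/3976.45 − 1 = 0.0790, i.e. 7.90%.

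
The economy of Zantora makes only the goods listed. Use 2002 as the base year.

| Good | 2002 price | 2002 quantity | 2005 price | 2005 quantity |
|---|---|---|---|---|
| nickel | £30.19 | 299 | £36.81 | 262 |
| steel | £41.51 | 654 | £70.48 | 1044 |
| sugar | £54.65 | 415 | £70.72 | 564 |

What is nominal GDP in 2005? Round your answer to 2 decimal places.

Nominal GDP 2005 = Σ (p_2005 × q_2005) = 36.81·262 + 70.48·1044 + 70.72·564 = 123111.42.

£123111.42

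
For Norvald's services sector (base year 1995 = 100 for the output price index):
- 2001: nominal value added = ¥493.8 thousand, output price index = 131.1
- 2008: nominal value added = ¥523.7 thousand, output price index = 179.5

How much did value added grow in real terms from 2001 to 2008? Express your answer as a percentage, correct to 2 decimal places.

Deflate each year: 2001 → 493.8/1.311 = 376.66; 2008 → 523.7/1.795 = 291.75.
So real value added changed by 291.75/376.66 − 1 = -0.2254, i.e. -22.54%.

-22.54%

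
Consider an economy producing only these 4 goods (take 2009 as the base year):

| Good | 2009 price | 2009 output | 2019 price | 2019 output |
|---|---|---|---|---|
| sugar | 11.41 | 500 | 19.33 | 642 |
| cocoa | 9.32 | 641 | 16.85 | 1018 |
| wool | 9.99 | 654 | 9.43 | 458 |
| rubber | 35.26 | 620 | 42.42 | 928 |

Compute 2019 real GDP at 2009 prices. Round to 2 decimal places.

Real GDP 2019 = Σ (p_2009 × q_2019) = 11.41·642 + 9.32·1018 + 9.99·458 + 35.26·928 = 54109.68.

54109.68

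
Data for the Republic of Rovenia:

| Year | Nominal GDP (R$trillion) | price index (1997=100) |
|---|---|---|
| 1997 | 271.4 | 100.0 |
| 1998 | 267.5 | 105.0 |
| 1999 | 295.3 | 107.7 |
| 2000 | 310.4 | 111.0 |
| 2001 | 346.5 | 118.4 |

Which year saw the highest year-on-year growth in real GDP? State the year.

1999

1998: real = 267.5/1.050 = 254.76; growth vs 1997 (271.40) = -6.13%.
1999: real = 295.3/1.077 = 274.19; growth vs 1998 (254.76) = 7.63%.
2000: real = 310.4/1.110 = 279.64; growth vs 1999 (274.19) = 1.99%.
2001: real = 346.5/1.184 = 292.65; growth vs 2000 (279.64) = 4.65%.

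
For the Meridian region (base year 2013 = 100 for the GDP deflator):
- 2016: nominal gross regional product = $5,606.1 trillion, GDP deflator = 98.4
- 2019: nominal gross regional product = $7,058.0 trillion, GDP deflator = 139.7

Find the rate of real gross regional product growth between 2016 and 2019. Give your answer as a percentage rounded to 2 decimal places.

-11.32%

Real gross regional product 2016 = 5606.1 / 0.984 = 5697.26.
Real gross regional product 2019 = 7058.0 / 1.397 = 5052.25.
Real growth = 5052.25 / 5697.26 − 1 = -0.1132.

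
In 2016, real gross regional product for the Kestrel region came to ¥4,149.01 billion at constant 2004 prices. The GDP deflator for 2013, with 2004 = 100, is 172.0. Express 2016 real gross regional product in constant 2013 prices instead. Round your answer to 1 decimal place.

Real gross regional product in 2013 prices = Real gross regional product in 2004 prices × (P_2013/P_2004) = 4149.01 × 1.720 = 7136.30.

¥7,136.3 billion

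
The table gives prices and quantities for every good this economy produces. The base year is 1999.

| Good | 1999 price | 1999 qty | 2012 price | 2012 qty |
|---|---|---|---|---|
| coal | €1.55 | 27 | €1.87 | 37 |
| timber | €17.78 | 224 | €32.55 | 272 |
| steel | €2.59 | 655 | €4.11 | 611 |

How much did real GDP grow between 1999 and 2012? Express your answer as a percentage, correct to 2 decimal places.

Real GDP 1999 = Nominal GDP 1999 = 1.55·27 + 17.78·224 + 2.59·655 = 5721.02.
Real GDP 2012 (at 1999 prices) = 1.55·37 + 17.78·272 + 2.59·611 = 6476.00.
Real growth = 6476.00/5721.02 − 1 = 0.1320.

13.20%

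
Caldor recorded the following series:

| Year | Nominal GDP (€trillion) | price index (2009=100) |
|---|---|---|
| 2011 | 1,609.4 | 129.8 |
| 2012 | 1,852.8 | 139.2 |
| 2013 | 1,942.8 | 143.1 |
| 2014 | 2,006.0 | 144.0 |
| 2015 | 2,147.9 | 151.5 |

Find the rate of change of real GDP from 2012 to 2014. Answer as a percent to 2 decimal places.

Real GDP 2012 = 1852.8/1.392 = 1331.03.
Real GDP 2014 = 2006.0/1.440 = 1393.06.
Change = 1393.06/1331.03 − 1 = 0.0466.

4.66%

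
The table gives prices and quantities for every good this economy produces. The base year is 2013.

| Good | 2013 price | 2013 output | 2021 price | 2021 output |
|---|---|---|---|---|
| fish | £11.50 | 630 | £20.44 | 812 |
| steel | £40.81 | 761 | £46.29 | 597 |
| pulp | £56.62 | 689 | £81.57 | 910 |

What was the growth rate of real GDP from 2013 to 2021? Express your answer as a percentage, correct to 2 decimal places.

Real GDP 2013 = Nominal GDP 2013 = 11.50·630 + 40.81·761 + 56.62·689 = 77312.59.
Real GDP 2021 (at 2013 prices) = 11.50·812 + 40.81·597 + 56.62·910 = 85225.77.
Real growth = 85225.77/77312.59 − 1 = 0.1024.

10.24%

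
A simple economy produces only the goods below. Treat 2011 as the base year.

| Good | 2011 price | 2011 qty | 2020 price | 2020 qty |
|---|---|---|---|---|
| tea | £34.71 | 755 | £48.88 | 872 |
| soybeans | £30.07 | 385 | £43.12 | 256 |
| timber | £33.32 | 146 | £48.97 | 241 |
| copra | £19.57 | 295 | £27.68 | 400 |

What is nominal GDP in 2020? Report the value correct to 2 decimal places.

Nominal GDP 2020 = Σ (p_2020 × q_2020) = 48.88·872 + 43.12·256 + 48.97·241 + 27.68·400 = 76535.85.

£76535.85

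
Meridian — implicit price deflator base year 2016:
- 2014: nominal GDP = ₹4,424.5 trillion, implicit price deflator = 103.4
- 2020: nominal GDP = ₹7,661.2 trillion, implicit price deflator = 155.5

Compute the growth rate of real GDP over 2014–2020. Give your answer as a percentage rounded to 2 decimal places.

15.14%

Real GDP 2014 = 4424.5 / 1.034 = 4279.01.
Real GDP 2020 = 7661.2 / 1.555 = 4926.82.
Real growth = 4926.82 / 4279.01 − 1 = 0.1514.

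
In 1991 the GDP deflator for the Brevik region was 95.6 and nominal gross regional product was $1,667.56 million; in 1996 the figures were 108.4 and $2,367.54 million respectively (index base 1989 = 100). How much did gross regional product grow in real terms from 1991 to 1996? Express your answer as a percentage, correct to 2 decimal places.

Real gross regional product 1991 = 1667.56 / 0.956 = 1744.31.
Real gross regional product 1996 = 2367.54 / 1.084 = 2184.08.
Real growth = 2184.08 / 1744.31 − 1 = 0.2521.

25.21%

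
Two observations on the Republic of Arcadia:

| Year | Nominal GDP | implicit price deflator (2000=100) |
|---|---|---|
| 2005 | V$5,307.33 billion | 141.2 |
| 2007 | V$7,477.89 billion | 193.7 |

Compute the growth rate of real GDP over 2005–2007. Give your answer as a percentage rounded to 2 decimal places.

2.71%

Deflate each year: 2005 → 5307.33/1.412 = 3758.73; 2007 → 7477.89/1.937 = 3860.55.
So real GDP changed by 3860.55/3758.73 − 1 = 0.0271, i.e. 2.71%.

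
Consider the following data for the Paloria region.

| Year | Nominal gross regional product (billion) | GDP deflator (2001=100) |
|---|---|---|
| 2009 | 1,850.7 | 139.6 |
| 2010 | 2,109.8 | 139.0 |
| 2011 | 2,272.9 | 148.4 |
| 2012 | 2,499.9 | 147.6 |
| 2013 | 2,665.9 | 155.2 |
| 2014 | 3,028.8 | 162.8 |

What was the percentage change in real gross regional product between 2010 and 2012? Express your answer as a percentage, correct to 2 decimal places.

Real gross regional product 2010 = 2109.8/1.390 = 1517.84.
Real gross regional product 2012 = 2499.9/1.476 = 1693.70.
Change = 1693.70/1517.84 − 1 = 0.1159.

11.59%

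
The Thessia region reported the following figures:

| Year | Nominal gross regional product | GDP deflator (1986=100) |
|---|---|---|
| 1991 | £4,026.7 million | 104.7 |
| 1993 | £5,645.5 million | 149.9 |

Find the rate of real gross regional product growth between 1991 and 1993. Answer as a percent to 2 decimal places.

Real gross regional product 1991 = 4026.7 / 1.047 = 3845.94.
Real gross regional product 1993 = 5645.5 / 1.499 = 3766.18.
Real growth = 3766.18 / 3845.94 − 1 = -0.0207.

-2.07%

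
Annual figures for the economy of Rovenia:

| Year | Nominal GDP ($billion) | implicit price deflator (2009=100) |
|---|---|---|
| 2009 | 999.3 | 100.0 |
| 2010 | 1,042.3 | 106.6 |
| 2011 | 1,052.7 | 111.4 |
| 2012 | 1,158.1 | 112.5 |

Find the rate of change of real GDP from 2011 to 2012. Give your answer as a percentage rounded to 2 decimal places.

8.94%

Real GDP 2011 = 1052.7/1.114 = 944.97.
Real GDP 2012 = 1158.1/1.125 = 1029.42.
Change = 1029.42/944.97 − 1 = 0.0894.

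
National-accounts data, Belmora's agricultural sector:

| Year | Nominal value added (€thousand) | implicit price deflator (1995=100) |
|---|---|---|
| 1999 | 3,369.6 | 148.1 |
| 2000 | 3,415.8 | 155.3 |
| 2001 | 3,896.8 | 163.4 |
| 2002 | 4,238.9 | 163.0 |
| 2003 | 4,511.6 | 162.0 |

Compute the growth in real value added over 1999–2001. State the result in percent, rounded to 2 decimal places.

Real value added 1999 = 3369.6/1.481 = 2275.22.
Real value added 2001 = 3896.8/1.634 = 2384.82.
Change = 2384.82/2275.22 − 1 = 0.0482.

4.82%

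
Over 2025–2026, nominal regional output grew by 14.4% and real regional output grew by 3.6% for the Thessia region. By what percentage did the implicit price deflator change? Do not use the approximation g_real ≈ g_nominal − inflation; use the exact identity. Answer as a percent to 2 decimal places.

(1 + g_nom) = (1 + g_real)(1 + π), so π = 1.1440 / 1.0360 − 1 = 0.10425.

10.42%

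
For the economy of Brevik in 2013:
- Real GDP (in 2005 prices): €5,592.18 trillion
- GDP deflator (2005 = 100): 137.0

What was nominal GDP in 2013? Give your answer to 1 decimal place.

Nominal GDP = Real × (GDP deflator/100) = 5592.18 × 1.370 = 7661.29.

€7,661.3 trillion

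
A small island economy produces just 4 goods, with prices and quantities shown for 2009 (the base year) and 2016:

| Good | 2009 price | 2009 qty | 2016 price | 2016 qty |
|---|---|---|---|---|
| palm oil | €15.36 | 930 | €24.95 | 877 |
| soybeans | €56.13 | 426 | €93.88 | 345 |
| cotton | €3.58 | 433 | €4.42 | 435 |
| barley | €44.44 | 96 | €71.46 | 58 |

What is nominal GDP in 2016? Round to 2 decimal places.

€60337.13

Nominal GDP 2016 = Σ (p_2016 × q_2016) = 24.95·877 + 93.88·345 + 4.42·435 + 71.46·58 = 60337.13.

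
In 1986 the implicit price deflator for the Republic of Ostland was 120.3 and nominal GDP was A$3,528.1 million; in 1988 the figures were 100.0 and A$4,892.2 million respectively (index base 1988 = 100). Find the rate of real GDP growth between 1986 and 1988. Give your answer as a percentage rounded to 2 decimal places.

Deflate each year: 1986 → 3528.1/1.203 = 2932.75; 1988 → 4892.2/1.000 = 4892.20.
So real GDP changed by 4892.20/2932.75 − 1 = 0.6681, i.e. 66.81%.

66.81%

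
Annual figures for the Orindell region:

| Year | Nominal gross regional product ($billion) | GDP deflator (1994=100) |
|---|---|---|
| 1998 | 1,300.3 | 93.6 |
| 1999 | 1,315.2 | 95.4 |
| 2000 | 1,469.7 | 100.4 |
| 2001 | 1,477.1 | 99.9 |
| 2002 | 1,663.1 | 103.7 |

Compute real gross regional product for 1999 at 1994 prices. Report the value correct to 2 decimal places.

Real gross regional product 1999 = 1315.2 / 0.954 = 1378.62.

$1,378.62 billion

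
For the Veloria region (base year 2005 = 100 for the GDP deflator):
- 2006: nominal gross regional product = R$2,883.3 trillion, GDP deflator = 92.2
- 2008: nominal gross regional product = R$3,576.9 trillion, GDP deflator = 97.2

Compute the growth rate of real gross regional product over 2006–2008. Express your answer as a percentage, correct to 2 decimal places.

Deflate each year: 2006 → 2883.3/0.922 = 3127.22; 2008 → 3576.9/0.972 = 3679.94.
So real gross regional product changed by 3679.94/3127.22 − 1 = 0.1767, i.e. 17.67%.

17.67%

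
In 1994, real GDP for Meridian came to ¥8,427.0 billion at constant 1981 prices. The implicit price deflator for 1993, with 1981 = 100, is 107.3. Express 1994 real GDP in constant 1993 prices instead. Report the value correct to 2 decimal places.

Real GDP in 1993 prices = Real GDP in 1981 prices × (P_1993/P_1981) = 8427.0 × 1.073 = 9042.17.

¥9,042.17 billion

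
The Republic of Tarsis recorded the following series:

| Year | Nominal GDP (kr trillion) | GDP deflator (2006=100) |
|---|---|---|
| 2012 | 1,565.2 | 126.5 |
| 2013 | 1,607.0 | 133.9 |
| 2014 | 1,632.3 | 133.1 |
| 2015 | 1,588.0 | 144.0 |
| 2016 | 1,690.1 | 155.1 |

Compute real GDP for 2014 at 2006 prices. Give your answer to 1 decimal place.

kr 1,226.4 trillion

Real GDP 2014 = 1632.3 / 1.331 = 1226.37.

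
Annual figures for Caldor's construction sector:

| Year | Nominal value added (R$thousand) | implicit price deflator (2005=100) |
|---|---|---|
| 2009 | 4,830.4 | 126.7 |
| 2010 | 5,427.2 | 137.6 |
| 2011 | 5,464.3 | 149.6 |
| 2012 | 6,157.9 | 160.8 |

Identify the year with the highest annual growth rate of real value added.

2012

2010: real = 5427.2/1.376 = 3944.19; growth vs 2009 (3812.47) = 3.45%.
2011: real = 5464.3/1.496 = 3652.61; growth vs 2010 (3944.19) = -7.39%.
2012: real = 6157.9/1.608 = 3829.54; growth vs 2011 (3652.61) = 4.84%.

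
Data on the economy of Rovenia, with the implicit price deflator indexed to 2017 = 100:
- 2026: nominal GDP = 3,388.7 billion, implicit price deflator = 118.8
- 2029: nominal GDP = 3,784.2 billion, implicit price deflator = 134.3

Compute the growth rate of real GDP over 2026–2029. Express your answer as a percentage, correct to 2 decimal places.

-1.22%

Deflate each year: 2026 → 3388.7/1.188 = 2852.44; 2029 → 3784.2/1.343 = 2817.72.
So real GDP changed by 2817.72/2852.44 − 1 = -0.0122, i.e. -1.22%.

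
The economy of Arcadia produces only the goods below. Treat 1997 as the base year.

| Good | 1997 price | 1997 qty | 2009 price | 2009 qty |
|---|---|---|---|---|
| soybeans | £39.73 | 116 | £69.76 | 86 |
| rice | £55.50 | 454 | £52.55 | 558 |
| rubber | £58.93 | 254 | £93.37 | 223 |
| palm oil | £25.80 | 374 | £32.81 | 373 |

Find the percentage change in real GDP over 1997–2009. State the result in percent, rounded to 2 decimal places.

5.01%

Real GDP 1997 = Nominal GDP 1997 = 39.73·116 + 55.50·454 + 58.93·254 + 25.80·374 = 54423.10.
Real GDP 2009 (at 1997 prices) = 39.73·86 + 55.50·558 + 58.93·223 + 25.80·373 = 57150.57.
Real growth = 57150.57/54423.10 − 1 = 0.0501.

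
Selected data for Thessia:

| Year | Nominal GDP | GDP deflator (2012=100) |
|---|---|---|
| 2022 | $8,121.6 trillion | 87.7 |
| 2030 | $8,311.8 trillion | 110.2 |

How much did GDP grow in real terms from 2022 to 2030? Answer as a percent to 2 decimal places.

Real GDP 2022 = 8121.6 / 0.877 = 9260.66.
Real GDP 2030 = 8311.8 / 1.102 = 7542.47.
Real growth = 7542.47 / 9260.66 − 1 = -0.1855.

-18.55%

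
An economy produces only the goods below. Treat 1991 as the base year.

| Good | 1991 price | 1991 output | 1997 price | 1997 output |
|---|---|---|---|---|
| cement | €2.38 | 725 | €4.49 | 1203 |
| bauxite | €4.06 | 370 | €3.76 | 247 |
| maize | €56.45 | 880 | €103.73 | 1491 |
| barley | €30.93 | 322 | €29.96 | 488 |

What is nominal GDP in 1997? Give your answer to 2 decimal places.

Nominal GDP 1997 = Σ (p_1997 × q_1997) = 4.49·1203 + 3.76·247 + 103.73·1491 + 29.96·488 = 175612.10.

€175612.10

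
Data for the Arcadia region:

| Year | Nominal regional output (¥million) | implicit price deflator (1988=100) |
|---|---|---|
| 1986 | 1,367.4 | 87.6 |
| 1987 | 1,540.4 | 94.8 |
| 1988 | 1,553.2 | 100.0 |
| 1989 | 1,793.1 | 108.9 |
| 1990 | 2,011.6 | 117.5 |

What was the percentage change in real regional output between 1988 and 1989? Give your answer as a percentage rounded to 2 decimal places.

Real regional output 1988 = 1553.2/1.000 = 1553.20.
Real regional output 1989 = 1793.1/1.089 = 1646.56.
Change = 1646.56/1553.20 − 1 = 0.0601.

6.01%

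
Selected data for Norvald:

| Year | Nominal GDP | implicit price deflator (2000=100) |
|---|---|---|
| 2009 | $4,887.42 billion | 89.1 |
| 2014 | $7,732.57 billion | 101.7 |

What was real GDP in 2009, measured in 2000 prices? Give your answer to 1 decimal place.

Real GDP = Nominal / (implicit price deflator/100) = 4887.42 / 0.891 = 5485.32.

$5,485.3 billion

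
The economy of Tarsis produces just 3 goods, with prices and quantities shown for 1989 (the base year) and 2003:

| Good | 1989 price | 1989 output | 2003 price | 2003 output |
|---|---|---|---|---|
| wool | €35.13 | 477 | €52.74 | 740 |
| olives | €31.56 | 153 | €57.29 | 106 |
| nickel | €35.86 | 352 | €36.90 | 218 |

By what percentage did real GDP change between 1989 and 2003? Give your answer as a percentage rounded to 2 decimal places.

Real GDP 1989 = Nominal GDP 1989 = 35.13·477 + 31.56·153 + 35.86·352 = 34208.41.
Real GDP 2003 (at 1989 prices) = 35.13·740 + 31.56·106 + 35.86·218 = 37159.04.
Real growth = 37159.04/34208.41 − 1 = 0.0863.

8.63%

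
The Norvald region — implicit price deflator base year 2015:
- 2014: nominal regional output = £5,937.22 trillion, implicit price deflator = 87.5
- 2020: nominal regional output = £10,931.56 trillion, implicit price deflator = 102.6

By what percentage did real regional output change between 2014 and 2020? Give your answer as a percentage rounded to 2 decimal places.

57.02%

Real regional output 2014 = 5937.22 / 0.875 = 6785.39.
Real regional output 2020 = 10931.56 / 1.026 = 10654.54.
Real growth = 10654.54 / 6785.39 − 1 = 0.5702.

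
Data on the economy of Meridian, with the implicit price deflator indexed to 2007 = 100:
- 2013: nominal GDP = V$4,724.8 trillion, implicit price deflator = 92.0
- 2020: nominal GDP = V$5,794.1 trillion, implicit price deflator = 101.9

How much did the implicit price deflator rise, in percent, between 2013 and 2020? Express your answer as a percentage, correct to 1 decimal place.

Price-level change = 101.9 / 92.0 − 1 = 0.1076.

10.8%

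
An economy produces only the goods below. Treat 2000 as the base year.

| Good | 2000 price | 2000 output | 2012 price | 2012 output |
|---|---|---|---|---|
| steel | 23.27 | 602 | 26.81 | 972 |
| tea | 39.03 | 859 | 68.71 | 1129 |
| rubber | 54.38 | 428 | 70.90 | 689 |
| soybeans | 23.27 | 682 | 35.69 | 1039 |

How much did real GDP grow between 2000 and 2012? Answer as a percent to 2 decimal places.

Real GDP 2000 = Nominal GDP 2000 = 23.27·602 + 39.03·859 + 54.38·428 + 23.27·682 = 86680.09.
Real GDP 2012 (at 2000 prices) = 23.27·972 + 39.03·1129 + 54.38·689 + 23.27·1039 = 128328.66.
Real growth = 128328.66/86680.09 − 1 = 0.4805.

48.05%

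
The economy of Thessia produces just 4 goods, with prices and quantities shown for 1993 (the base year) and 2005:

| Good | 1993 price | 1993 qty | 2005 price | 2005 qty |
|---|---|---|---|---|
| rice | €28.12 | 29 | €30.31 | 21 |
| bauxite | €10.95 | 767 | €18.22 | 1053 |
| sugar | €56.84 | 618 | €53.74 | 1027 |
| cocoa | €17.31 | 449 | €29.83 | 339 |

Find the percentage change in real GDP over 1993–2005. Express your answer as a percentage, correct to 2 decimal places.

46.53%

Real GDP 1993 = Nominal GDP 1993 = 28.12·29 + 10.95·767 + 56.84·618 + 17.31·449 = 52113.44.
Real GDP 2005 (at 1993 prices) = 28.12·21 + 10.95·1053 + 56.84·1027 + 17.31·339 = 76363.64.
Real growth = 76363.64/52113.44 − 1 = 0.4653.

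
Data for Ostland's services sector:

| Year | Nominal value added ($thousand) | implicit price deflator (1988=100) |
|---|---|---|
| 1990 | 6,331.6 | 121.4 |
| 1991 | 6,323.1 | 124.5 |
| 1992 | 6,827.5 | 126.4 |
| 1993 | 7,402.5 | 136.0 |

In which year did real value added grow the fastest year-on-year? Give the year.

1991: real = 6323.1/1.245 = 5078.80; growth vs 1990 (5215.49) = -2.62%.
1992: real = 6827.5/1.264 = 5401.50; growth vs 1991 (5078.80) = 6.35%.
1993: real = 7402.5/1.360 = 5443.01; growth vs 1992 (5401.50) = 0.77%.

1992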